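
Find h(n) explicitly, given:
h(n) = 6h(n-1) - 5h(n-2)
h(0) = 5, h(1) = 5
Characteristic equation: x² - 6x + 5 = 0, which factors as (x - (1))(x - (5)) = 0.
Roots r₁ = 1, r₂ = 5 (distinct).
General solution: h(n) = A·(1)^n + B·(5)^n.
From h(0) = 5: A + B = 5.
From h(1) = 5: A + 5B = 5.
Solving: A = 5, B = 0.
So h(n) = 5.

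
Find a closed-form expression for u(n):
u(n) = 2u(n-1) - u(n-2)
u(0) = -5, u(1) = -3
Characteristic equation: x² - 2x + 1 = 0, which is (x - (1))².
Repeated root r = 1.
General solution: u(n) = (A + Bn)·(1)^n.
From u(0) = -5: A = -5.
From u(1) = -3: (A + B)·(1) = -3 ⇒ B = 2.
So u(n) = \left(2 n - 5\right) \cdot (1)^n.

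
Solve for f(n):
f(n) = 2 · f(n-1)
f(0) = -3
Pure geometric recurrence with ratio 2.
By induction f(n) = f(0) · (2)^n = - 3 \cdot 2^{n}.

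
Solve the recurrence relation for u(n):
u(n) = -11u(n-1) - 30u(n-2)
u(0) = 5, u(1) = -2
Characteristic equation: x² + 11x + 30 = 0, which factors as (x - (-5))(x - (-6)) = 0.
Roots r₁ = -5, r₂ = -6 (distinct).
General solution: u(n) = A·(-5)^n + B·(-6)^n.
From u(0) = 5: A + B = 5.
From u(1) = -2: -5A - 6B = -2.
Solving: A = 28, B = -23.
So u(n) = 28 \left(-5\right)^{n} - 23 \left(-6\right)^{n}.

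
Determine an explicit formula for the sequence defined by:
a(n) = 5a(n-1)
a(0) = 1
This is a homogeneous first-order recurrence with ratio 5.
By induction a(n) = a(0) · (5)^n = 5^{n}.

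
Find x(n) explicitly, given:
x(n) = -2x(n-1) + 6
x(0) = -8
First-order linear non-homogeneous.
Homogeneous solution: x_h(n) = A·(-2)^n.
Try constant particular solution x_p = K: K = -2K + 6 ⇒ K = 2.
General: x(n) = A·(-2)^n + 2.
Apply x(0) = -8: A + 2 = -8 ⇒ A = -10.
So x(n) = 2 - 10 \left(-2\right)^{n}.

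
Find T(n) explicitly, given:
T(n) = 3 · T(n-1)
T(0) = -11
Pure geometric recurrence with ratio 3.
By induction T(n) = T(0) · (3)^n = - 11 \cdot 3^{n}.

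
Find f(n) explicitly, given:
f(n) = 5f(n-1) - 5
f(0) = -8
First-order linear non-homogeneous.
Homogeneous solution: f_h(n) = A·(5)^n.
Try constant particular solution f_p = K: K = 5K - 5 ⇒ K = \frac{5}{4}.
General: f(n) = A·(5)^n + \frac{5}{4}.
Apply f(0) = -8: A + \frac{5}{4} = -8 ⇒ A = - \frac{37}{4}.
So f(n) = \frac{5}{4} - \frac{37 \cdot 5^{n}}{4}.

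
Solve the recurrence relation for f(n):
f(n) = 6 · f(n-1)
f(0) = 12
Pure geometric recurrence with ratio 6.
By induction f(n) = f(0) · (6)^n = 12 \cdot 6^{n}.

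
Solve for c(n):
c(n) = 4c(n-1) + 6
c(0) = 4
First-order linear non-homogeneous.
Homogeneous solution: c_h(n) = A·(4)^n.
Try constant particular solution c_p = K: K = 4K + 6 ⇒ K = -2.
General: c(n) = A·(4)^n - 2.
Apply c(0) = 4: A - 2 = 4 ⇒ A = 6.
So c(n) = 6 \cdot 4^{n} - 2.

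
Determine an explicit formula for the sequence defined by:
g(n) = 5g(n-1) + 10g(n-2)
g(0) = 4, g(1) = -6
Characteristic equation: x² - 5x - 10 = 0.
Discriminant Δ = (5)² + 4·(10) = 65.
Roots r₁,₂ = (5 ± √65)/2, so r₁ = \frac{5}{2} + \frac{\sqrt{65}}{2}, r₂ = \frac{5}{2} - \frac{\sqrt{65}}{2}.
General solution: g(n) = A·r₁^n + B·r₂^n.
From the initial conditions, A + B = 4 and r₁A + r₂B = -6.
Since r₁ - r₂ = √65: A = (-6 - (4)r₂)/√65 = 2 - \frac{16 \sqrt{65}}{65}, and B = 4 - A = \frac{16 \sqrt{65}}{65} + 2.
So g(n) = \left(2 - \frac{16 \sqrt{65}}{65}\right)\left(\frac{5}{2} + \frac{\sqrt{65}}{2}\right)^n + \left(\frac{16 \sqrt{65}}{65} + 2\right)\left(\frac{5}{2} - \frac{\sqrt{65}}{2}\right)^n.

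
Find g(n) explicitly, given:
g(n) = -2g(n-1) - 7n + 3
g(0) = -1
First-order linear with linear forcing.
Homogeneous solution: g_h(n) = A·(-2)^n.
Try particular g_p(n) = pn + q. Substituting:
  pn + q = -2(p(n-1) + q) - 7n + 3.
Matching the n-coefficient: p = -2p - 7 ⇒ p = - \frac{7}{3}.
Matching constants: q = 2p - 2q + 3 ⇒ q = - \frac{5}{9}.
General: g(n) = A·(-2)^n - \frac{7 n}{3} - \frac{5}{9}.
Apply g(0) = -1: A - \frac{5}{9} = -1 ⇒ A = - \frac{4}{9}.
So g(n) = - \frac{4 \left(-2\right)^{n}}{9} - \frac{7 n}{3} - \frac{5}{9}.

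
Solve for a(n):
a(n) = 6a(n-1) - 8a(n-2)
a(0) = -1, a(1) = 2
Characteristic equation: x² - 6x + 8 = 0, which factors as (x - (2))(x - (4)) = 0.
Roots r₁ = 2, r₂ = 4 (distinct).
General solution: a(n) = A·(2)^n + B·(4)^n.
From a(0) = -1: A + B = -1.
From a(1) = 2: 2A + 4B = 2.
Solving: A = -3, B = 2.
So a(n) = - 3 \cdot 2^{n} + 2 \cdot 4^{n}.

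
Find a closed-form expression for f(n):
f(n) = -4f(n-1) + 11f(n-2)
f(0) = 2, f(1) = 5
Characteristic equation: x² + 4x - 11 = 0.
Discriminant Δ = (-4)² + 4·(11) = 60.
Roots r₁,₂ = (-4 ± √60)/2, so r₁ = -2 + \sqrt{15}, r₂ = - \sqrt{15} - 2.
General solution: f(n) = A·r₁^n + B·r₂^n.
From the initial conditions, A + B = 2 and r₁A + r₂B = 5.
Since r₁ - r₂ = √60: A = (5 - (2)r₂)/√60 = 1 + \frac{3 \sqrt{15}}{10}, and B = 2 - A = 1 - \frac{3 \sqrt{15}}{10}.
So f(n) = \left(1 + \frac{3 \sqrt{15}}{10}\right)\left(-2 + \sqrt{15}\right)^n + \left(1 - \frac{3 \sqrt{15}}{10}\right)\left(- \sqrt{15} - 2\right)^n.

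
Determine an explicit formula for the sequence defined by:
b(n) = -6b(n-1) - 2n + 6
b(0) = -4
First-order linear with linear forcing.
Homogeneous solution: b_h(n) = A·(-6)^n.
Try particular b_p(n) = pn + q. Substituting:
  pn + q = -6(p(n-1) + q) - 2n + 6.
Matching the n-coefficient: p = -6p - 2 ⇒ p = - \frac{2}{7}.
Matching constants: q = 6p - 6q + 6 ⇒ q = \frac{30}{49}.
General: b(n) = A·(-6)^n - \frac{2 n}{7} + \frac{30}{49}.
Apply b(0) = -4: A + \frac{30}{49} = -4 ⇒ A = - \frac{226}{49}.
So b(n) = - \frac{226 \left(-6\right)^{n}}{49} - \frac{2 n}{7} + \frac{30}{49}.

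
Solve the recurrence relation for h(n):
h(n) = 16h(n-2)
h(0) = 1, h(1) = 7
Characteristic equation: x² - 16 = 0, which factors as (x - (4))(x - (-4)) = 0.
Roots r₁ = 4, r₂ = -4 (distinct).
General solution: h(n) = A·(4)^n + B·(-4)^n.
From h(0) = 1: A + B = 1.
From h(1) = 7: 4A - 4B = 7.
Solving: A = \frac{11}{8}, B = - \frac{3}{8}.
So h(n) = - \frac{3 \left(-4\right)^{n}}{8} + \frac{11 \cdot 4^{n}}{8}.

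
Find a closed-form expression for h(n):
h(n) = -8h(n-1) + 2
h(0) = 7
First-order linear non-homogeneous.
Homogeneous solution: h_h(n) = A·(-8)^n.
Try constant particular solution h_p = K: K = -8K + 2 ⇒ K = \frac{2}{9}.
General: h(n) = A·(-8)^n + \frac{2}{9}.
Apply h(0) = 7: A + \frac{2}{9} = 7 ⇒ A = \frac{61}{9}.
So h(n) = \frac{61 \left(-8\right)^{n}}{9} + \frac{2}{9}.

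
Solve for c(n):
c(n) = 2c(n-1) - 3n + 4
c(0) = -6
First-order linear with linear forcing.
Homogeneous solution: c_h(n) = A·(2)^n.
Try particular c_p(n) = pn + q. Substituting:
  pn + q = 2(p(n-1) + q) - 3n + 4.
Matching the n-coefficient: p = 2p - 3 ⇒ p = 3.
Matching constants: q = -2p + 2q + 4 ⇒ q = 2.
General: c(n) = A·(2)^n + 3 n + 2.
Apply c(0) = -6: A + 2 = -6 ⇒ A = -8.
So c(n) = - 8 \cdot 2^{n} + 3 n + 2.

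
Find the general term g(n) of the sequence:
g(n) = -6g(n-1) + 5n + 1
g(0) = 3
First-order linear with linear forcing.
Homogeneous solution: g_h(n) = A·(-6)^n.
Try particular g_p(n) = pn + q. Substituting:
  pn + q = -6(p(n-1) + q) + 5n + 1.
Matching the n-coefficient: p = -6p + 5 ⇒ p = \frac{5}{7}.
Matching constants: q = 6p - 6q + 1 ⇒ q = \frac{37}{49}.
General: g(n) = A·(-6)^n + \frac{5 n}{7} + \frac{37}{49}.
Apply g(0) = 3: A + \frac{37}{49} = 3 ⇒ A = \frac{110}{49}.
So g(n) = \frac{110 \left(-6\right)^{n}}{49} + \frac{5 n}{7} + \frac{37}{49}.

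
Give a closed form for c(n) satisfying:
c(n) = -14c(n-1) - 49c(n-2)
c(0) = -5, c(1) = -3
Characteristic equation: x² + 14x + 49 = 0, which is (x - (-7))².
Repeated root r = -7.
General solution: c(n) = (A + Bn)·(-7)^n.
From c(0) = -5: A = -5.
From c(1) = -3: (A + B)·(-7) = -3 ⇒ B = \frac{38}{7}.
So c(n) = \left(\frac{38 n}{7} - 5\right) \cdot (-7)^n.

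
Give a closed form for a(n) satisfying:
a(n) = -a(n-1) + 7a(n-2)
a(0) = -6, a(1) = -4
Characteristic equation: x² + x - 7 = 0.
Discriminant Δ = (-1)² + 4·(7) = 29.
Roots r₁,₂ = (-1 ± √29)/2, so r₁ = - \frac{1}{2} + \frac{\sqrt{29}}{2}, r₂ = - \frac{\sqrt{29}}{2} - \frac{1}{2}.
General solution: a(n) = A·r₁^n + B·r₂^n.
From the initial conditions, A + B = -6 and r₁A + r₂B = -4.
Since r₁ - r₂ = √29: A = (-4 - (-6)r₂)/√29 = -3 - \frac{7 \sqrt{29}}{29}, and B = -6 - A = -3 + \frac{7 \sqrt{29}}{29}.
So a(n) = \left(-3 - \frac{7 \sqrt{29}}{29}\right)\left(- \frac{1}{2} + \frac{\sqrt{29}}{2}\right)^n + \left(-3 + \frac{7 \sqrt{29}}{29}\right)\left(- \frac{\sqrt{29}}{2} - \frac{1}{2}\right)^n.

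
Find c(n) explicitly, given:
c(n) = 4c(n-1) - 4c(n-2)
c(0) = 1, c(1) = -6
Characteristic equation: x² - 4x + 4 = 0, which is (x - (2))².
Repeated root r = 2.
General solution: c(n) = (A + Bn)·(2)^n.
From c(0) = 1: A = 1.
From c(1) = -6: (A + B)·(2) = -6 ⇒ B = -4.
So c(n) = \left(1 - 4 n\right) \cdot (2)^n.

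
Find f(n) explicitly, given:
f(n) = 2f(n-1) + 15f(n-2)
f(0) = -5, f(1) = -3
Characteristic equation: x² - 2x - 15 = 0, which factors as (x - (5))(x - (-3)) = 0.
Roots r₁ = 5, r₂ = -3 (distinct).
General solution: f(n) = A·(5)^n + B·(-3)^n.
From f(0) = -5: A + B = -5.
From f(1) = -3: 5A - 3B = -3.
Solving: A = - \frac{9}{4}, B = - \frac{11}{4}.
So f(n) = - \frac{11 \left(-3\right)^{n}}{4} - \frac{9 \cdot 5^{n}}{4}.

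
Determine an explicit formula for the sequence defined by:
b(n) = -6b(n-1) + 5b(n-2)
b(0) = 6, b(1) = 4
Characteristic equation: x² + 6x - 5 = 0.
Discriminant Δ = (-6)² + 4·(5) = 56.
Roots r₁,₂ = (-6 ± √56)/2, so r₁ = -3 + \sqrt{14}, r₂ = - \sqrt{14} - 3.
General solution: b(n) = A·r₁^n + B·r₂^n.
From the initial conditions, A + B = 6 and r₁A + r₂B = 4.
Since r₁ - r₂ = √56: A = (4 - (6)r₂)/√56 = \frac{11 \sqrt{14}}{14} + 3, and B = 6 - A = 3 - \frac{11 \sqrt{14}}{14}.
So b(n) = \left(\frac{11 \sqrt{14}}{14} + 3\right)\left(-3 + \sqrt{14}\right)^n + \left(3 - \frac{11 \sqrt{14}}{14}\right)\left(- \sqrt{14} - 3\right)^n.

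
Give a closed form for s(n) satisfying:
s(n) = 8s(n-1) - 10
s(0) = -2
First-order linear non-homogeneous.
Homogeneous solution: s_h(n) = A·(8)^n.
Try constant particular solution s_p = K: K = 8K - 10 ⇒ K = \frac{10}{7}.
General: s(n) = A·(8)^n + \frac{10}{7}.
Apply s(0) = -2: A + \frac{10}{7} = -2 ⇒ A = - \frac{24}{7}.
So s(n) = \frac{10}{7} - \frac{24 \cdot 8^{n}}{7}.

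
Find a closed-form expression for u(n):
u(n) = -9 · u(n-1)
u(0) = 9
Pure geometric recurrence with ratio -9.
By induction u(n) = u(0) · (-9)^n = 9 \left(-9\right)^{n}.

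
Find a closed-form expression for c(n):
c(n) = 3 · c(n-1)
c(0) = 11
Pure geometric recurrence with ratio 3.
By induction c(n) = c(0) · (3)^n = 11 \cdot 3^{n}.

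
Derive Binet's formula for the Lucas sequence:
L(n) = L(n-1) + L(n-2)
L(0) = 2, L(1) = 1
This is the Lucas sequence.
Characteristic equation: x² - x - 1 = 0; roots r₁ = \frac{1}{2} + \frac{\sqrt{5}}{2}, r₂ = \frac{1}{2} - \frac{\sqrt{5}}{2}.
General: L(n) = A·r₁^n + B·r₂^n. Solving with L(0)=2, L(1)=1 gives A = 1, B = 1.
So L(n) = 2^{- n} \left(\left(1 - \sqrt{5}\right)^{n} + \left(1 + \sqrt{5}\right)^{n}\right).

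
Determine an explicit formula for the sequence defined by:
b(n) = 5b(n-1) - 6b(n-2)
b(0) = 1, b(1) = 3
Characteristic equation: x² - 5x + 6 = 0, which factors as (x - (3))(x - (2)) = 0.
Roots r₁ = 3, r₂ = 2 (distinct).
General solution: b(n) = A·(3)^n + B·(2)^n.
From b(0) = 1: A + B = 1.
From b(1) = 3: 3A + 2B = 3.
Solving: A = 1, B = 0.
So b(n) = 3^{n}.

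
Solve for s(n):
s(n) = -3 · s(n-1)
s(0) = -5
Pure geometric recurrence with ratio -3.
By induction s(n) = s(0) · (-3)^n = - 5 \left(-3\right)^{n}.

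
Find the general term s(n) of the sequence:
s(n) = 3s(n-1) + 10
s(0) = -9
First-order linear non-homogeneous.
Homogeneous solution: s_h(n) = A·(3)^n.
Try constant particular solution s_p = K: K = 3K + 10 ⇒ K = -5.
General: s(n) = A·(3)^n - 5.
Apply s(0) = -9: A - 5 = -9 ⇒ A = -4.
So s(n) = - 4 \cdot 3^{n} - 5.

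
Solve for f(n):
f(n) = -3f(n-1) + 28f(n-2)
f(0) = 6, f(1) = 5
Characteristic equation: x² + 3x - 28 = 0, which factors as (x - (4))(x - (-7)) = 0.
Roots r₁ = 4, r₂ = -7 (distinct).
General solution: f(n) = A·(4)^n + B·(-7)^n.
From f(0) = 6: A + B = 6.
From f(1) = 5: 4A - 7B = 5.
Solving: A = \frac{47}{11}, B = \frac{19}{11}.
So f(n) = \frac{19 \left(-7\right)^{n}}{11} + \frac{47 \cdot 4^{n}}{11}.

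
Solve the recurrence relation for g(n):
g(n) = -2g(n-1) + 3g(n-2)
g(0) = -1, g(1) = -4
Characteristic equation: x² + 2x - 3 = 0, which factors as (x - (1))(x - (-3)) = 0.
Roots r₁ = 1, r₂ = -3 (distinct).
General solution: g(n) = A·(1)^n + B·(-3)^n.
From g(0) = -1: A + B = -1.
From g(1) = -4: A - 3B = -4.
Solving: A = - \frac{7}{4}, B = \frac{3}{4}.
So g(n) = \frac{3 \left(-3\right)^{n}}{4} - \frac{7}{4}.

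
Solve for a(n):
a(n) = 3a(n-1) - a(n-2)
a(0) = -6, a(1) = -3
Characteristic equation: x² - 3x + 1 = 0.
Discriminant Δ = (3)² + 4·(-1) = 5.
Roots r₁,₂ = (3 ± √5)/2, so r₁ = \frac{\sqrt{5}}{2} + \frac{3}{2}, r₂ = \frac{3}{2} - \frac{\sqrt{5}}{2}.
General solution: a(n) = A·r₁^n + B·r₂^n.
From the initial conditions, A + B = -6 and r₁A + r₂B = -3.
Since r₁ - r₂ = √5: A = (-3 - (-6)r₂)/√5 = -3 + \frac{6 \sqrt{5}}{5}, and B = -6 - A = -3 - \frac{6 \sqrt{5}}{5}.
So a(n) = \left(-3 + \frac{6 \sqrt{5}}{5}\right)\left(\frac{\sqrt{5}}{2} + \frac{3}{2}\right)^n + \left(-3 - \frac{6 \sqrt{5}}{5}\right)\left(\frac{3}{2} - \frac{\sqrt{5}}{2}\right)^n.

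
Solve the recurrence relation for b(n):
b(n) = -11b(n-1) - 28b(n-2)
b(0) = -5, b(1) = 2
Characteristic equation: x² + 11x + 28 = 0, which factors as (x - (-7))(x - (-4)) = 0.
Roots r₁ = -7, r₂ = -4 (distinct).
General solution: b(n) = A·(-7)^n + B·(-4)^n.
From b(0) = -5: A + B = -5.
From b(1) = 2: -7A - 4B = 2.
Solving: A = 6, B = -11.
So b(n) = - 11 \left(-4\right)^{n} + 6 \left(-7\right)^{n}.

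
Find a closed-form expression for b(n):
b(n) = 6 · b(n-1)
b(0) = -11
Pure geometric recurrence with ratio 6.
By induction b(n) = b(0) · (6)^n = - 11 \cdot 6^{n}.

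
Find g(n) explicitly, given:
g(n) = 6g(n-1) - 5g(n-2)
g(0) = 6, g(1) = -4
Characteristic equation: x² - 6x + 5 = 0, which factors as (x - (5))(x - (1)) = 0.
Roots r₁ = 5, r₂ = 1 (distinct).
General solution: g(n) = A·(5)^n + B·(1)^n.
From g(0) = 6: A + B = 6.
From g(1) = -4: 5A + B = -4.
Solving: A = - \frac{5}{2}, B = \frac{17}{2}.
So g(n) = \frac{17}{2} - \frac{5 \cdot 5^{n}}{2}.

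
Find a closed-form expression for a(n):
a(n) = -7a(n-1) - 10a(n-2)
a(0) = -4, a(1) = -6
Characteristic equation: x² + 7x + 10 = 0, which factors as (x - (-5))(x - (-2)) = 0.
Roots r₁ = -5, r₂ = -2 (distinct).
General solution: a(n) = A·(-5)^n + B·(-2)^n.
From a(0) = -4: A + B = -4.
From a(1) = -6: -5A - 2B = -6.
Solving: A = \frac{14}{3}, B = - \frac{26}{3}.
So a(n) = - \frac{26 \left(-2\right)^{n}}{3} + \frac{14 \left(-5\right)^{n}}{3}.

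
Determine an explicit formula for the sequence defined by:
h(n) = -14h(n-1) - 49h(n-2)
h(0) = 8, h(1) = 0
Characteristic equation: x² + 14x + 49 = 0, which is (x - (-7))².
Repeated root r = -7.
General solution: h(n) = (A + Bn)·(-7)^n.
From h(0) = 8: A = 8.
From h(1) = 0: (A + B)·(-7) = 0 ⇒ B = -8.
So h(n) = \left(8 - 8 n\right) \cdot (-7)^n.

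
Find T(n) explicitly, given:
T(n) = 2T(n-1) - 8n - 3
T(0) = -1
First-order linear with linear forcing.
Homogeneous solution: T_h(n) = A·(2)^n.
Try particular T_p(n) = pn + q. Substituting:
  pn + q = 2(p(n-1) + q) - 8n - 3.
Matching the n-coefficient: p = 2p - 8 ⇒ p = 8.
Matching constants: q = -2p + 2q - 3 ⇒ q = 19.
General: T(n) = A·(2)^n + 8 n + 19.
Apply T(0) = -1: A + 19 = -1 ⇒ A = -20.
So T(n) = - 20 \cdot 2^{n} + 8 n + 19.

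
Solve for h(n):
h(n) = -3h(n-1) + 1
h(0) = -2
First-order linear non-homogeneous.
Homogeneous solution: h_h(n) = A·(-3)^n.
Try constant particular solution h_p = K: K = -3K + 1 ⇒ K = \frac{1}{4}.
General: h(n) = A·(-3)^n + \frac{1}{4}.
Apply h(0) = -2: A + \frac{1}{4} = -2 ⇒ A = - \frac{9}{4}.
So h(n) = \frac{1}{4} - \frac{9 \left(-3\right)^{n}}{4}.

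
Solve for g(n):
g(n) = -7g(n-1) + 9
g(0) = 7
First-order linear non-homogeneous.
Homogeneous solution: g_h(n) = A·(-7)^n.
Try constant particular solution g_p = K: K = -7K + 9 ⇒ K = \frac{9}{8}.
General: g(n) = A·(-7)^n + \frac{9}{8}.
Apply g(0) = 7: A + \frac{9}{8} = 7 ⇒ A = \frac{47}{8}.
So g(n) = \frac{47 \left(-7\right)^{n}}{8} + \frac{9}{8}.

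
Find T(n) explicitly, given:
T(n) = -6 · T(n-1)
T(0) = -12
Pure geometric recurrence with ratio -6.
By induction T(n) = T(0) · (-6)^n = - 12 \left(-6\right)^{n}.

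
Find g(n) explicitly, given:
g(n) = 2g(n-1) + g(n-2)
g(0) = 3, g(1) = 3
Characteristic equation: x² - 2x - 1 = 0.
Discriminant Δ = (2)² + 4·(1) = 8.
Roots r₁,₂ = (2 ± √8)/2, so r₁ = 1 + \sqrt{2}, r₂ = 1 - \sqrt{2}.
General solution: g(n) = A·r₁^n + B·r₂^n.
From the initial conditions, A + B = 3 and r₁A + r₂B = 3.
Since r₁ - r₂ = √8: A = (3 - (3)r₂)/√8 = \frac{3}{2}, and B = 3 - A = \frac{3}{2}.
So g(n) = \left(\frac{3}{2}\right)\left(1 + \sqrt{2}\right)^n + \left(\frac{3}{2}\right)\left(1 - \sqrt{2}\right)^n.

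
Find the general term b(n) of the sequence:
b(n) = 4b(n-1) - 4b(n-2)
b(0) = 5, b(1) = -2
Characteristic equation: x² - 4x + 4 = 0, which is (x - (2))².
Repeated root r = 2.
General solution: b(n) = (A + Bn)·(2)^n.
From b(0) = 5: A = 5.
From b(1) = -2: (A + B)·(2) = -2 ⇒ B = -6.
So b(n) = \left(5 - 6 n\right) \cdot (2)^n.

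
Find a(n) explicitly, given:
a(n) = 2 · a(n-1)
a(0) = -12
Pure geometric recurrence with ratio 2.
By induction a(n) = a(0) · (2)^n = - 12 \cdot 2^{n}.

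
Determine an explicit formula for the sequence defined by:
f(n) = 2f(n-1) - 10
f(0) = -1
First-order linear non-homogeneous.
Homogeneous solution: f_h(n) = A·(2)^n.
Try constant particular solution f_p = K: K = 2K - 10 ⇒ K = 10.
General: f(n) = A·(2)^n + 10.
Apply f(0) = -1: A + 10 = -1 ⇒ A = -11.
So f(n) = 10 - 11 \cdot 2^{n}.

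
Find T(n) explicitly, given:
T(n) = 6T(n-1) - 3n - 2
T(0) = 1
First-order linear with linear forcing.
Homogeneous solution: T_h(n) = A·(6)^n.
Try particular T_p(n) = pn + q. Substituting:
  pn + q = 6(p(n-1) + q) - 3n - 2.
Matching the n-coefficient: p = 6p - 3 ⇒ p = \frac{3}{5}.
Matching constants: q = -6p + 6q - 2 ⇒ q = \frac{28}{25}.
General: T(n) = A·(6)^n + \frac{3 n}{5} + \frac{28}{25}.
Apply T(0) = 1: A + \frac{28}{25} = 1 ⇒ A = - \frac{3}{25}.
So T(n) = - \frac{3 \cdot 6^{n}}{25} + \frac{3 n}{5} + \frac{28}{25}.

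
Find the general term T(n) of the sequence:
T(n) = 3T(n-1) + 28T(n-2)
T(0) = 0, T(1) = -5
Characteristic equation: x² - 3x - 28 = 0, which factors as (x - (7))(x - (-4)) = 0.
Roots r₁ = 7, r₂ = -4 (distinct).
General solution: T(n) = A·(7)^n + B·(-4)^n.
From T(0) = 0: A + B = 0.
From T(1) = -5: 7A - 4B = -5.
Solving: A = - \frac{5}{11}, B = \frac{5}{11}.
So T(n) = \frac{5 \left(-4\right)^{n}}{11} - \frac{5 \cdot 7^{n}}{11}.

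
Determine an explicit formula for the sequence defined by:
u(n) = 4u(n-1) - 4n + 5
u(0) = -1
First-order linear with linear forcing.
Homogeneous solution: u_h(n) = A·(4)^n.
Try particular u_p(n) = pn + q. Substituting:
  pn + q = 4(p(n-1) + q) - 4n + 5.
Matching the n-coefficient: p = 4p - 4 ⇒ p = \frac{4}{3}.
Matching constants: q = -4p + 4q + 5 ⇒ q = \frac{1}{9}.
General: u(n) = A·(4)^n + \frac{4 n}{3} + \frac{1}{9}.
Apply u(0) = -1: A + \frac{1}{9} = -1 ⇒ A = - \frac{10}{9}.
So u(n) = - \frac{10 \cdot 4^{n}}{9} + \frac{4 n}{3} + \frac{1}{9}.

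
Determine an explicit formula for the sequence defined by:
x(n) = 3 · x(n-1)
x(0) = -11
Pure geometric recurrence with ratio 3.
By induction x(n) = x(0) · (3)^n = - 11 \cdot 3^{n}.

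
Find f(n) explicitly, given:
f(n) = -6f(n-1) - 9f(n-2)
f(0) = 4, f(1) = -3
Characteristic equation: x² + 6x + 9 = 0, which is (x - (-3))².
Repeated root r = -3.
General solution: f(n) = (A + Bn)·(-3)^n.
From f(0) = 4: A = 4.
From f(1) = -3: (A + B)·(-3) = -3 ⇒ B = -3.
So f(n) = \left(4 - 3 n\right) \cdot (-3)^n.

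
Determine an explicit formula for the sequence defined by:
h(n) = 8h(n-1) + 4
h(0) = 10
First-order linear non-homogeneous.
Homogeneous solution: h_h(n) = A·(8)^n.
Try constant particular solution h_p = K: K = 8K + 4 ⇒ K = - \frac{4}{7}.
General: h(n) = A·(8)^n - \frac{4}{7}.
Apply h(0) = 10: A - \frac{4}{7} = 10 ⇒ A = \frac{74}{7}.
So h(n) = \frac{74 \cdot 8^{n}}{7} - \frac{4}{7}.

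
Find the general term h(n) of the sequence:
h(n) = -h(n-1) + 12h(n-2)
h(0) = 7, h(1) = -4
Characteristic equation: x² + x - 12 = 0, which factors as (x - (3))(x - (-4)) = 0.
Roots r₁ = 3, r₂ = -4 (distinct).
General solution: h(n) = A·(3)^n + B·(-4)^n.
From h(0) = 7: A + B = 7.
From h(1) = -4: 3A - 4B = -4.
Solving: A = \frac{24}{7}, B = \frac{25}{7}.
So h(n) = \frac{25 \left(-4\right)^{n}}{7} + \frac{24 \cdot 3^{n}}{7}.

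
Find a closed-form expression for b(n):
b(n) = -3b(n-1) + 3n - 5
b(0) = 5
First-order linear with linear forcing.
Homogeneous solution: b_h(n) = A·(-3)^n.
Try particular b_p(n) = pn + q. Substituting:
  pn + q = -3(p(n-1) + q) + 3n - 5.
Matching the n-coefficient: p = -3p + 3 ⇒ p = \frac{3}{4}.
Matching constants: q = 3p - 3q - 5 ⇒ q = - \frac{11}{16}.
General: b(n) = A·(-3)^n + \frac{3 n}{4} - \frac{11}{16}.
Apply b(0) = 5: A - \frac{11}{16} = 5 ⇒ A = \frac{91}{16}.
So b(n) = \frac{91 \left(-3\right)^{n}}{16} + \frac{3 n}{4} - \frac{11}{16}.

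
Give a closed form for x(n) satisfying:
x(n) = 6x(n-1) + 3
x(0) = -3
First-order linear non-homogeneous.
Homogeneous solution: x_h(n) = A·(6)^n.
Try constant particular solution x_p = K: K = 6K + 3 ⇒ K = - \frac{3}{5}.
General: x(n) = A·(6)^n - \frac{3}{5}.
Apply x(0) = -3: A - \frac{3}{5} = -3 ⇒ A = - \frac{12}{5}.
So x(n) = - \frac{12 \cdot 6^{n}}{5} - \frac{3}{5}.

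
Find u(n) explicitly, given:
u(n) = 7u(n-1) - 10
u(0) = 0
First-order linear non-homogeneous.
Homogeneous solution: u_h(n) = A·(7)^n.
Try constant particular solution u_p = K: K = 7K - 10 ⇒ K = \frac{5}{3}.
General: u(n) = A·(7)^n + \frac{5}{3}.
Apply u(0) = 0: A + \frac{5}{3} = 0 ⇒ A = - \frac{5}{3}.
So u(n) = \frac{5}{3} - \frac{5 \cdot 7^{n}}{3}.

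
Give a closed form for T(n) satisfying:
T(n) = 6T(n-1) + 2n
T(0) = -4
First-order linear with linear forcing.
Homogeneous solution: T_h(n) = A·(6)^n.
Try particular T_p(n) = pn + q. Substituting:
  pn + q = 6(p(n-1) + q) + 2n.
Matching the n-coefficient: p = 6p + 2 ⇒ p = - \frac{2}{5}.
Matching constants: q = -6p + 6q ⇒ q = - \frac{12}{25}.
General: T(n) = A·(6)^n - \frac{2 n}{5} - \frac{12}{25}.
Apply T(0) = -4: A - \frac{12}{25} = -4 ⇒ A = - \frac{88}{25}.
So T(n) = - \frac{88 \cdot 6^{n}}{25} - \frac{2 n}{5} - \frac{12}{25}.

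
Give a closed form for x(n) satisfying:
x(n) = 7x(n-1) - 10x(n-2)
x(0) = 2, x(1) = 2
Characteristic equation: x² - 7x + 10 = 0, which factors as (x - (5))(x - (2)) = 0.
Roots r₁ = 5, r₂ = 2 (distinct).
General solution: x(n) = A·(5)^n + B·(2)^n.
From x(0) = 2: A + B = 2.
From x(1) = 2: 5A + 2B = 2.
Solving: A = - \frac{2}{3}, B = \frac{8}{3}.
So x(n) = \frac{8 \cdot 2^{n}}{3} - \frac{2 \cdot 5^{n}}{3}.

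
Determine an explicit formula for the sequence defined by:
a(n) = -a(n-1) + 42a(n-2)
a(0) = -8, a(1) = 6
Characteristic equation: x² + x - 42 = 0, which factors as (x - (6))(x - (-7)) = 0.
Roots r₁ = 6, r₂ = -7 (distinct).
General solution: a(n) = A·(6)^n + B·(-7)^n.
From a(0) = -8: A + B = -8.
From a(1) = 6: 6A - 7B = 6.
Solving: A = - \frac{50}{13}, B = - \frac{54}{13}.
So a(n) = - \frac{54 \left(-7\right)^{n}}{13} - \frac{50 \cdot 6^{n}}{13}.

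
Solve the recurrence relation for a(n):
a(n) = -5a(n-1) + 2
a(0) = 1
First-order linear non-homogeneous.
Homogeneous solution: a_h(n) = A·(-5)^n.
Try constant particular solution a_p = K: K = -5K + 2 ⇒ K = \frac{1}{3}.
General: a(n) = A·(-5)^n + \frac{1}{3}.
Apply a(0) = 1: A + \frac{1}{3} = 1 ⇒ A = \frac{2}{3}.
So a(n) = \frac{2 \left(-5\right)^{n}}{3} + \frac{1}{3}.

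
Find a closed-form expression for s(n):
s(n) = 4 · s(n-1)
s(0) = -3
Pure geometric recurrence with ratio 4.
By induction s(n) = s(0) · (4)^n = - 3 \cdot 4^{n}.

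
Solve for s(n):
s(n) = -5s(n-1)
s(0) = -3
This is a homogeneous first-order recurrence with ratio -5.
By induction s(n) = s(0) · (-5)^n = - 3 \left(-5\right)^{n}.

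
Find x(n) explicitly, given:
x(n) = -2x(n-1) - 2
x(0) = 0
First-order linear non-homogeneous.
Homogeneous solution: x_h(n) = A·(-2)^n.
Try constant particular solution x_p = K: K = -2K - 2 ⇒ K = - \frac{2}{3}.
General: x(n) = A·(-2)^n - \frac{2}{3}.
Apply x(0) = 0: A - \frac{2}{3} = 0 ⇒ A = \frac{2}{3}.
So x(n) = \frac{2 \left(-2\right)^{n}}{3} - \frac{2}{3}.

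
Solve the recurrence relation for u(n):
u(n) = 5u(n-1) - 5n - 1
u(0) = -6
First-order linear with linear forcing.
Homogeneous solution: u_h(n) = A·(5)^n.
Try particular u_p(n) = pn + q. Substituting:
  pn + q = 5(p(n-1) + q) - 5n - 1.
Matching the n-coefficient: p = 5p - 5 ⇒ p = \frac{5}{4}.
Matching constants: q = -5p + 5q - 1 ⇒ q = \frac{29}{16}.
General: u(n) = A·(5)^n + \frac{5 n}{4} + \frac{29}{16}.
Apply u(0) = -6: A + \frac{29}{16} = -6 ⇒ A = - \frac{125}{16}.
So u(n) = - \frac{125 \cdot 5^{n}}{16} + \frac{5 n}{4} + \frac{29}{16}.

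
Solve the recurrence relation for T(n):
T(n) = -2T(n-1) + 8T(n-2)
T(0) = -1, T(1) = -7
Characteristic equation: x² + 2x - 8 = 0, which factors as (x - (2))(x - (-4)) = 0.
Roots r₁ = 2, r₂ = -4 (distinct).
General solution: T(n) = A·(2)^n + B·(-4)^n.
From T(0) = -1: A + B = -1.
From T(1) = -7: 2A - 4B = -7.
Solving: A = - \frac{11}{6}, B = \frac{5}{6}.
So T(n) = \frac{5 \left(-4\right)^{n}}{6} - \frac{11 \cdot 2^{n}}{6}.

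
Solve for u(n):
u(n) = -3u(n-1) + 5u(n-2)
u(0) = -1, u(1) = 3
Characteristic equation: x² + 3x - 5 = 0.
Discriminant Δ = (-3)² + 4·(5) = 29.
Roots r₁,₂ = (-3 ± √29)/2, so r₁ = - \frac{3}{2} + \frac{\sqrt{29}}{2}, r₂ = - \frac{\sqrt{29}}{2} - \frac{3}{2}.
General solution: u(n) = A·r₁^n + B·r₂^n.
From the initial conditions, A + B = -1 and r₁A + r₂B = 3.
Since r₁ - r₂ = √29: A = (3 - (-1)r₂)/√29 = - \frac{1}{2} + \frac{3 \sqrt{29}}{58}, and B = -1 - A = - \frac{1}{2} - \frac{3 \sqrt{29}}{58}.
So u(n) = \left(- \frac{1}{2} + \frac{3 \sqrt{29}}{58}\right)\left(- \frac{3}{2} + \frac{\sqrt{29}}{2}\right)^n + \left(- \frac{1}{2} - \frac{3 \sqrt{29}}{58}\right)\left(- \frac{\sqrt{29}}{2} - \frac{3}{2}\right)^n.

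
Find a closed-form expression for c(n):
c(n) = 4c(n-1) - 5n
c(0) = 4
First-order linear with linear forcing.
Homogeneous solution: c_h(n) = A·(4)^n.
Try particular c_p(n) = pn + q. Substituting:
  pn + q = 4(p(n-1) + q) - 5n.
Matching the n-coefficient: p = 4p - 5 ⇒ p = \frac{5}{3}.
Matching constants: q = -4p + 4q ⇒ q = \frac{20}{9}.
General: c(n) = A·(4)^n + \frac{5 n}{3} + \frac{20}{9}.
Apply c(0) = 4: A + \frac{20}{9} = 4 ⇒ A = \frac{16}{9}.
So c(n) = \frac{16 \cdot 4^{n}}{9} + \frac{5 n}{3} + \frac{20}{9}.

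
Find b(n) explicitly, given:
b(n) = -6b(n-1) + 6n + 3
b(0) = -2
First-order linear with linear forcing.
Homogeneous solution: b_h(n) = A·(-6)^n.
Try particular b_p(n) = pn + q. Substituting:
  pn + q = -6(p(n-1) + q) + 6n + 3.
Matching the n-coefficient: p = -6p + 6 ⇒ p = \frac{6}{7}.
Matching constants: q = 6p - 6q + 3 ⇒ q = \frac{57}{49}.
General: b(n) = A·(-6)^n + \frac{6 n}{7} + \frac{57}{49}.
Apply b(0) = -2: A + \frac{57}{49} = -2 ⇒ A = - \frac{155}{49}.
So b(n) = - \frac{155 \left(-6\right)^{n}}{49} + \frac{6 n}{7} + \frac{57}{49}.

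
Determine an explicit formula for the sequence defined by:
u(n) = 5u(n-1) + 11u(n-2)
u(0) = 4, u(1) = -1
Characteristic equation: x² - 5x - 11 = 0.
Discriminant Δ = (5)² + 4·(11) = 69.
Roots r₁,₂ = (5 ± √69)/2, so r₁ = \frac{5}{2} + \frac{\sqrt{69}}{2}, r₂ = \frac{5}{2} - \frac{\sqrt{69}}{2}.
General solution: u(n) = A·r₁^n + B·r₂^n.
From the initial conditions, A + B = 4 and r₁A + r₂B = -1.
Since r₁ - r₂ = √69: A = (-1 - (4)r₂)/√69 = 2 - \frac{11 \sqrt{69}}{69}, and B = 4 - A = \frac{11 \sqrt{69}}{69} + 2.
So u(n) = \left(2 - \frac{11 \sqrt{69}}{69}\right)\left(\frac{5}{2} + \frac{\sqrt{69}}{2}\right)^n + \left(\frac{11 \sqrt{69}}{69} + 2\right)\left(\frac{5}{2} - \frac{\sqrt{69}}{2}\right)^n.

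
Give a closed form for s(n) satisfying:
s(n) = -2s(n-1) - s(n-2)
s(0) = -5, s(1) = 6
Characteristic equation: x² + 2x + 1 = 0, which is (x - (-1))².
Repeated root r = -1.
General solution: s(n) = (A + Bn)·(-1)^n.
From s(0) = -5: A = -5.
From s(1) = 6: (A + B)·(-1) = 6 ⇒ B = -1.
So s(n) = \left(- n - 5\right) \cdot (-1)^n.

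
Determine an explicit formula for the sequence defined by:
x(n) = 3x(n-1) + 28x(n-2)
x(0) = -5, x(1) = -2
Characteristic equation: x² - 3x - 28 = 0, which factors as (x - (-4))(x - (7)) = 0.
Roots r₁ = -4, r₂ = 7 (distinct).
General solution: x(n) = A·(-4)^n + B·(7)^n.
From x(0) = -5: A + B = -5.
From x(1) = -2: -4A + 7B = -2.
Solving: A = -3, B = -2.
So x(n) = - 3 \left(-4\right)^{n} - 2 \cdot 7^{n}.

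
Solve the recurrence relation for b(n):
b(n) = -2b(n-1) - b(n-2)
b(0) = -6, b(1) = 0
Characteristic equation: x² + 2x + 1 = 0, which is (x - (-1))².
Repeated root r = -1.
General solution: b(n) = (A + Bn)·(-1)^n.
From b(0) = -6: A = -6.
From b(1) = 0: (A + B)·(-1) = 0 ⇒ B = 6.
So b(n) = \left(6 n - 6\right) \cdot (-1)^n.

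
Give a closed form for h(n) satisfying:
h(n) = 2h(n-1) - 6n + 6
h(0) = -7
First-order linear with linear forcing.
Homogeneous solution: h_h(n) = A·(2)^n.
Try particular h_p(n) = pn + q. Substituting:
  pn + q = 2(p(n-1) + q) - 6n + 6.
Matching the n-coefficient: p = 2p - 6 ⇒ p = 6.
Matching constants: q = -2p + 2q + 6 ⇒ q = 6.
General: h(n) = A·(2)^n + 6 n + 6.
Apply h(0) = -7: A + 6 = -7 ⇒ A = -13.
So h(n) = - 13 \cdot 2^{n} + 6 n + 6.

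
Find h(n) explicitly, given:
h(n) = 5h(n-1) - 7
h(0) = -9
First-order linear non-homogeneous.
Homogeneous solution: h_h(n) = A·(5)^n.
Try constant particular solution h_p = K: K = 5K - 7 ⇒ K = \frac{7}{4}.
General: h(n) = A·(5)^n + \frac{7}{4}.
Apply h(0) = -9: A + \frac{7}{4} = -9 ⇒ A = - \frac{43}{4}.
So h(n) = \frac{7}{4} - \frac{43 \cdot 5^{n}}{4}.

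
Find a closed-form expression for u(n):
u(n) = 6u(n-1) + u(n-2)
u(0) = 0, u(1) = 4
Characteristic equation: x² - 6x - 1 = 0.
Discriminant Δ = (6)² + 4·(1) = 40.
Roots r₁,₂ = (6 ± √40)/2, so r₁ = 3 + \sqrt{10}, r₂ = 3 - \sqrt{10}.
General solution: u(n) = A·r₁^n + B·r₂^n.
From the initial conditions, A + B = 0 and r₁A + r₂B = 4.
Since r₁ - r₂ = √40: A = (4 - (0)r₂)/√40 = \frac{\sqrt{10}}{5}, and B = 0 - A = - \frac{\sqrt{10}}{5}.
So u(n) = \left(\frac{\sqrt{10}}{5}\right)\left(3 + \sqrt{10}\right)^n + \left(- \frac{\sqrt{10}}{5}\right)\left(3 - \sqrt{10}\right)^n.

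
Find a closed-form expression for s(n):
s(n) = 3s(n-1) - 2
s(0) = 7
First-order linear non-homogeneous.
Homogeneous solution: s_h(n) = A·(3)^n.
Try constant particular solution s_p = K: K = 3K - 2 ⇒ K = 1.
General: s(n) = A·(3)^n + 1.
Apply s(0) = 7: A + 1 = 7 ⇒ A = 6.
So s(n) = 6 \cdot 3^{n} + 1.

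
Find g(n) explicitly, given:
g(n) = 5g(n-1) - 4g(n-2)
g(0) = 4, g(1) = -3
Characteristic equation: x² - 5x + 4 = 0, which factors as (x - (4))(x - (1)) = 0.
Roots r₁ = 4, r₂ = 1 (distinct).
General solution: g(n) = A·(4)^n + B·(1)^n.
From g(0) = 4: A + B = 4.
From g(1) = -3: 4A + B = -3.
Solving: A = - \frac{7}{3}, B = \frac{19}{3}.
So g(n) = \frac{19}{3} - \frac{7 \cdot 4^{n}}{3}.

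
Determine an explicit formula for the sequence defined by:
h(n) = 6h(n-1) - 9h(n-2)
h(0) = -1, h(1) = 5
Characteristic equation: x² - 6x + 9 = 0, which is (x - (3))².
Repeated root r = 3.
General solution: h(n) = (A + Bn)·(3)^n.
From h(0) = -1: A = -1.
From h(1) = 5: (A + B)·(3) = 5 ⇒ B = \frac{8}{3}.
So h(n) = \left(\frac{8 n}{3} - 1\right) \cdot (3)^n.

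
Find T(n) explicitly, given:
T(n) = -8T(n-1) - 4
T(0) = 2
First-order linear non-homogeneous.
Homogeneous solution: T_h(n) = A·(-8)^n.
Try constant particular solution T_p = K: K = -8K - 4 ⇒ K = - \frac{4}{9}.
General: T(n) = A·(-8)^n - \frac{4}{9}.
Apply T(0) = 2: A - \frac{4}{9} = 2 ⇒ A = \frac{22}{9}.
So T(n) = \frac{22 \left(-8\right)^{n}}{9} - \frac{4}{9}.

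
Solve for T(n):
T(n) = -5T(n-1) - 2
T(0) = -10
First-order linear non-homogeneous.
Homogeneous solution: T_h(n) = A·(-5)^n.
Try constant particular solution T_p = K: K = -5K - 2 ⇒ K = - \frac{1}{3}.
General: T(n) = A·(-5)^n - \frac{1}{3}.
Apply T(0) = -10: A - \frac{1}{3} = -10 ⇒ A = - \frac{29}{3}.
So T(n) = - \frac{29 \left(-5\right)^{n}}{3} - \frac{1}{3}.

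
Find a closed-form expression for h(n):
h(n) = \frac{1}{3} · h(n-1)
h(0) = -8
Pure geometric recurrence with ratio \frac{1}{3}.
By induction h(n) = h(0) · (\frac{1}{3})^n = - 8 \cdot 3^{- n}.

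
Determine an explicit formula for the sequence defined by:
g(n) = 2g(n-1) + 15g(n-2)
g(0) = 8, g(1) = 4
Characteristic equation: x² - 2x - 15 = 0, which factors as (x - (-3))(x - (5)) = 0.
Roots r₁ = -3, r₂ = 5 (distinct).
General solution: g(n) = A·(-3)^n + B·(5)^n.
From g(0) = 8: A + B = 8.
From g(1) = 4: -3A + 5B = 4.
Solving: A = \frac{9}{2}, B = \frac{7}{2}.
So g(n) = \frac{9 \left(-3\right)^{n}}{2} + \frac{7 \cdot 5^{n}}{2}.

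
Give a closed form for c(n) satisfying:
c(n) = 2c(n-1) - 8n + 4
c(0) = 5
First-order linear with linear forcing.
Homogeneous solution: c_h(n) = A·(2)^n.
Try particular c_p(n) = pn + q. Substituting:
  pn + q = 2(p(n-1) + q) - 8n + 4.
Matching the n-coefficient: p = 2p - 8 ⇒ p = 8.
Matching constants: q = -2p + 2q + 4 ⇒ q = 12.
General: c(n) = A·(2)^n + 8 n + 12.
Apply c(0) = 5: A + 12 = 5 ⇒ A = -7.
So c(n) = - 7 \cdot 2^{n} + 8 n + 12.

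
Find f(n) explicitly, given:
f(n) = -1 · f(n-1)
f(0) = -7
Pure geometric recurrence with ratio -1.
By induction f(n) = f(0) · (-1)^n = - 7 \left(-1\right)^{n}.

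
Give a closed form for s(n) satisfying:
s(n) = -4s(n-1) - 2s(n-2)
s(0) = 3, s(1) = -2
Characteristic equation: x² + 4x + 2 = 0.
Discriminant Δ = (-4)² + 4·(-2) = 8.
Roots r₁,₂ = (-4 ± √8)/2, so r₁ = -2 + \sqrt{2}, r₂ = -2 - \sqrt{2}.
General solution: s(n) = A·r₁^n + B·r₂^n.
From the initial conditions, A + B = 3 and r₁A + r₂B = -2.
Since r₁ - r₂ = √8: A = (-2 - (3)r₂)/√8 = \sqrt{2} + \frac{3}{2}, and B = 3 - A = \frac{3}{2} - \sqrt{2}.
So s(n) = \left(\sqrt{2} + \frac{3}{2}\right)\left(-2 + \sqrt{2}\right)^n + \left(\frac{3}{2} - \sqrt{2}\right)\left(-2 - \sqrt{2}\right)^n.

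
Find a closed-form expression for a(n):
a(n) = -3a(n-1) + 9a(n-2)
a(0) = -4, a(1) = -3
Characteristic equation: x² + 3x - 9 = 0.
Discriminant Δ = (-3)² + 4·(9) = 45.
Roots r₁,₂ = (-3 ± √45)/2, so r₁ = - \frac{3}{2} + \frac{3 \sqrt{5}}{2}, r₂ = - \frac{3 \sqrt{5}}{2} - \frac{3}{2}.
General solution: a(n) = A·r₁^n + B·r₂^n.
From the initial conditions, A + B = -4 and r₁A + r₂B = -3.
Since r₁ - r₂ = √45: A = (-3 - (-4)r₂)/√45 = -2 - \frac{3 \sqrt{5}}{5}, and B = -4 - A = -2 + \frac{3 \sqrt{5}}{5}.
So a(n) = \left(-2 - \frac{3 \sqrt{5}}{5}\right)\left(- \frac{3}{2} + \frac{3 \sqrt{5}}{2}\right)^n + \left(-2 + \frac{3 \sqrt{5}}{5}\right)\left(- \frac{3 \sqrt{5}}{2} - \frac{3}{2}\right)^n.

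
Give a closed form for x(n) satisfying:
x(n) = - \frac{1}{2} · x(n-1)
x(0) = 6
Pure geometric recurrence with ratio - \frac{1}{2}.
By induction x(n) = x(0) · (- \frac{1}{2})^n = 6 \left(- \frac{1}{2}\right)^{n}.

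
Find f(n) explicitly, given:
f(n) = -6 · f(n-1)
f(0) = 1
Pure geometric recurrence with ratio -6.
By induction f(n) = f(0) · (-6)^n = \left(-6\right)^{n}.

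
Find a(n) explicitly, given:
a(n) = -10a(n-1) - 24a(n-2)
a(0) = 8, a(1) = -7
Characteristic equation: x² + 10x + 24 = 0, which factors as (x - (-4))(x - (-6)) = 0.
Roots r₁ = -4, r₂ = -6 (distinct).
General solution: a(n) = A·(-4)^n + B·(-6)^n.
From a(0) = 8: A + B = 8.
From a(1) = -7: -4A - 6B = -7.
Solving: A = \frac{41}{2}, B = - \frac{25}{2}.
So a(n) = \frac{41 \left(-4\right)^{n}}{2} - \frac{25 \left(-6\right)^{n}}{2}.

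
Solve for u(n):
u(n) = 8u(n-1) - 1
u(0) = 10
First-order linear non-homogeneous.
Homogeneous solution: u_h(n) = A·(8)^n.
Try constant particular solution u_p = K: K = 8K - 1 ⇒ K = \frac{1}{7}.
General: u(n) = A·(8)^n + \frac{1}{7}.
Apply u(0) = 10: A + \frac{1}{7} = 10 ⇒ A = \frac{69}{7}.
So u(n) = \frac{69 \cdot 8^{n}}{7} + \frac{1}{7}.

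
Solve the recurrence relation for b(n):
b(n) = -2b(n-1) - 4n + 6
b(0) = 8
First-order linear with linear forcing.
Homogeneous solution: b_h(n) = A·(-2)^n.
Try particular b_p(n) = pn + q. Substituting:
  pn + q = -2(p(n-1) + q) - 4n + 6.
Matching the n-coefficient: p = -2p - 4 ⇒ p = - \frac{4}{3}.
Matching constants: q = 2p - 2q + 6 ⇒ q = \frac{10}{9}.
General: b(n) = A·(-2)^n - \frac{4 n}{3} + \frac{10}{9}.
Apply b(0) = 8: A + \frac{10}{9} = 8 ⇒ A = \frac{62}{9}.
So b(n) = \frac{62 \left(-2\right)^{n}}{9} - \frac{4 n}{3} + \frac{10}{9}.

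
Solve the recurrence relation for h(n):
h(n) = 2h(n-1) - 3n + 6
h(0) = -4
First-order linear with linear forcing.
Homogeneous solution: h_h(n) = A·(2)^n.
Try particular h_p(n) = pn + q. Substituting:
  pn + q = 2(p(n-1) + q) - 3n + 6.
Matching the n-coefficient: p = 2p - 3 ⇒ p = 3.
Matching constants: q = -2p + 2q + 6 ⇒ q = 0.
General: h(n) = A·(2)^n + 3 n + 0.
Apply h(0) = -4: A + 0 = -4 ⇒ A = -4.
So h(n) = - 4 \cdot 2^{n} + 3 n.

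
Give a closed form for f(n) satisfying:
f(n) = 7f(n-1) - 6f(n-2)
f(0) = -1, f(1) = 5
Characteristic equation: x² - 7x + 6 = 0, which factors as (x - (1))(x - (6)) = 0.
Roots r₁ = 1, r₂ = 6 (distinct).
General solution: f(n) = A·(1)^n + B·(6)^n.
From f(0) = -1: A + B = -1.
From f(1) = 5: A + 6B = 5.
Solving: A = - \frac{11}{5}, B = \frac{6}{5}.
So f(n) = \frac{6 \cdot 6^{n}}{5} - \frac{11}{5}.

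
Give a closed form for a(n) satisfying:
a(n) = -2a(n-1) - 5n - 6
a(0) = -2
First-order linear with linear forcing.
Homogeneous solution: a_h(n) = A·(-2)^n.
Try particular a_p(n) = pn + q. Substituting:
  pn + q = -2(p(n-1) + q) - 5n - 6.
Matching the n-coefficient: p = -2p - 5 ⇒ p = - \frac{5}{3}.
Matching constants: q = 2p - 2q - 6 ⇒ q = - \frac{28}{9}.
General: a(n) = A·(-2)^n - \frac{5 n}{3} - \frac{28}{9}.
Apply a(0) = -2: A - \frac{28}{9} = -2 ⇒ A = \frac{10}{9}.
So a(n) = \frac{10 \left(-2\right)^{n}}{9} - \frac{5 n}{3} - \frac{28}{9}.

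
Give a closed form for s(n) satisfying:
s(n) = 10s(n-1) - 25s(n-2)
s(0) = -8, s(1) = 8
Characteristic equation: x² - 10x + 25 = 0, which is (x - (5))².
Repeated root r = 5.
General solution: s(n) = (A + Bn)·(5)^n.
From s(0) = -8: A = -8.
From s(1) = 8: (A + B)·(5) = 8 ⇒ B = \frac{48}{5}.
So s(n) = \left(\frac{48 n}{5} - 8\right) \cdot (5)^n.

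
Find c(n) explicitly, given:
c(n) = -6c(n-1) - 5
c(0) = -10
First-order linear non-homogeneous.
Homogeneous solution: c_h(n) = A·(-6)^n.
Try constant particular solution c_p = K: K = -6K - 5 ⇒ K = - \frac{5}{7}.
General: c(n) = A·(-6)^n - \frac{5}{7}.
Apply c(0) = -10: A - \frac{5}{7} = -10 ⇒ A = - \frac{65}{7}.
So c(n) = - \frac{65 \left(-6\right)^{n}}{7} - \frac{5}{7}.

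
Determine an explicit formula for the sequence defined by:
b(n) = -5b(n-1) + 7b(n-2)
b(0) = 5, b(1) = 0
Characteristic equation: x² + 5x - 7 = 0.
Discriminant Δ = (-5)² + 4·(7) = 53.
Roots r₁,₂ = (-5 ± √53)/2, so r₁ = - \frac{5}{2} + \frac{\sqrt{53}}{2}, r₂ = - \frac{\sqrt{53}}{2} - \frac{5}{2}.
General solution: b(n) = A·r₁^n + B·r₂^n.
From the initial conditions, A + B = 5 and r₁A + r₂B = 0.
Since r₁ - r₂ = √53: A = (0 - (5)r₂)/√53 = \frac{25 \sqrt{53}}{106} + \frac{5}{2}, and B = 5 - A = \frac{5}{2} - \frac{25 \sqrt{53}}{106}.
So b(n) = \left(\frac{25 \sqrt{53}}{106} + \frac{5}{2}\right)\left(- \frac{5}{2} + \frac{\sqrt{53}}{2}\right)^n + \left(\frac{5}{2} - \frac{25 \sqrt{53}}{106}\right)\left(- \frac{\sqrt{53}}{2} - \frac{5}{2}\right)^n.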